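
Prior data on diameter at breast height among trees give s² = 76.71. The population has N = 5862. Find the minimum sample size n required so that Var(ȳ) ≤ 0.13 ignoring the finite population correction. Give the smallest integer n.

591

Without fpc, n₀ = s²/D = 76.71/0.13 = 590.0769.
Rounding up, n = 591.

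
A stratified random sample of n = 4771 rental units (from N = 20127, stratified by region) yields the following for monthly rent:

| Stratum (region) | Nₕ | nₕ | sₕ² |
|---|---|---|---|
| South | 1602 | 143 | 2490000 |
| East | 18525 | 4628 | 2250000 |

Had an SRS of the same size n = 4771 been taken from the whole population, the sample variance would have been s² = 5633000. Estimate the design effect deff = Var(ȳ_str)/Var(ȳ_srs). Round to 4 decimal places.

0.4545

Var(ȳ_str) = Σ Wₕ²(1−fₕ)sₕ²/nₕ with Wₕ = Nₕ/20127:
  South: (1602/20127)²·(1−143/1602)·2490000/143 = 100.4669
  East: (18525/20127)²·(1−4628/18525)·2250000/4628 = 308.96576
  → Var(ȳ_str) = 409.43266.
Var(ȳ_srs) = (1 − 4771/20127)·5633000/4771 = 900.8021.
deff = 409.43266 / 900.8021 = 0.4545.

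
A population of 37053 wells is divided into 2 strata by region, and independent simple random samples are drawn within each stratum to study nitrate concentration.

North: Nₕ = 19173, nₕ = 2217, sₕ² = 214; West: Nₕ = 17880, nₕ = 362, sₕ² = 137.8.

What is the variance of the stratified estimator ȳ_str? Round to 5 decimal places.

0.10970

Var(ȳ_str) = Σₕ Wₕ²(1 − fₕ)sₕ²/nₕ with Wₕ = Nₕ/N, N = 37053.
North: Wₕ = 0.51744798; term = 0.51744798²·(1 − 0.11563136)·214/2217 = 0.022856767.
West: Wₕ = 0.48255202; term = 0.48255202²·(1 − 0.02024609)·137.8/362 = 0.086845222.
Sum = 0.10970199.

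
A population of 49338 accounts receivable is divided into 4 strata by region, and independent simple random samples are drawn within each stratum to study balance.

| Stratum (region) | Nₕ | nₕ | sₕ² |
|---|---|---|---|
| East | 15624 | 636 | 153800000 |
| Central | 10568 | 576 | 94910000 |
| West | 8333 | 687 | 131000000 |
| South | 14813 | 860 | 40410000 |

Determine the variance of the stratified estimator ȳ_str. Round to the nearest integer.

39392

Var(ȳ_str) = Σₕ Wₕ²(1 − fₕ)sₕ²/nₕ with Wₕ = Nₕ/N, N = 49338.
East: Wₕ = 0.31667275; term = 0.31667275²·(1 − 0.04070661)·153800000/636 = 23263.339.
Central: Wₕ = 0.21419595; term = 0.21419595²·(1 − 0.05450416)·94910000/576 = 7147.7876.
West: Wₕ = 0.16889619; term = 0.16889619²·(1 − 0.08244330)·131000000/687 = 4990.9952.
South: Wₕ = 0.30023511; term = 0.30023511²·(1 − 0.05805711)·40410000/860 = 3989.6788.
Sum = 39391.801.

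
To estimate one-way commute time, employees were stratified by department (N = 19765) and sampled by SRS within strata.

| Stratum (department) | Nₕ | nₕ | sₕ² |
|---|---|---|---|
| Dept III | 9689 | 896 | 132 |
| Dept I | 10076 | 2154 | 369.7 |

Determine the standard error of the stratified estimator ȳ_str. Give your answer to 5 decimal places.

Var(ȳ_str) = Σₕ Wₕ²(1 − fₕ)sₕ²/nₕ with Wₕ = Nₕ/N, N = 19765.
Dept III: Wₕ = 0.49020997; term = 0.49020997²·(1 − 0.09247600)·132/896 = 0.032128342.
Dept I: Wₕ = 0.50979003; term = 0.50979003²·(1 − 0.21377531)·369.7/2154 = 0.035069786.
Sum = 0.067198128.
SE = √(0.067198128) = 0.25923.

0.25923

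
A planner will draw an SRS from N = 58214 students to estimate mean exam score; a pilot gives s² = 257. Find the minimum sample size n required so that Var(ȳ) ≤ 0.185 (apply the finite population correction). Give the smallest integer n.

Without fpc, n₀ = s²/D = 257/0.185 = 1389.1892.
With fpc, (1 − n/N)·s²/n ≤ D requires n ≥ n₀/(1 + n₀/N) = 1389.1892/(1 + 1389.1892/58214) = 1356.8110.
Rounding up, n = 1357.

1357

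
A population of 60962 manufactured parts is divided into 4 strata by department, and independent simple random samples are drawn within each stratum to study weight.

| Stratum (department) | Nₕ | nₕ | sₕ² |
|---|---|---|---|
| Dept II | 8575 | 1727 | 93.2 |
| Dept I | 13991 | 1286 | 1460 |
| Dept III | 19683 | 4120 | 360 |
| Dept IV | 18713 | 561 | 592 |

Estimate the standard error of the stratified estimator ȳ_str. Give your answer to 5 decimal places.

Var(ȳ_str) = Σₕ Wₕ²(1 − fₕ)sₕ²/nₕ with Wₕ = Nₕ/N, N = 60962.
Dept II: Wₕ = 0.14066140; term = 0.14066140²·(1 − 0.20139942)·93.2/1727 = 8.5271331 × 10^-4.
Dept I: Wₕ = 0.22950363; term = 0.22950363²·(1 − 0.09191623)·1460/1286 = 0.054302134.
Dept III: Wₕ = 0.32287327; term = 0.32287327²·(1 − 0.20931769)·360/4120 = 0.0072023045.
Dept IV: Wₕ = 0.30696171; term = 0.30696171²·(1 − 0.02997916)·592/561 = 0.096451355.
Sum = 0.15880851.
SE = √(0.15880851) = 0.39851.

0.39851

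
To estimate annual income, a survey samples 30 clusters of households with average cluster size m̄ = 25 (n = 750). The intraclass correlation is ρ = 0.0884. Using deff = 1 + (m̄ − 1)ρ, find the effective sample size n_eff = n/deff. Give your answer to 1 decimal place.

240.3

deff = 1 + (25 − 1)·0.0884 = 1 + 2.1216 = 3.1216.
n_eff = 750 / 3.1216 = 240.3.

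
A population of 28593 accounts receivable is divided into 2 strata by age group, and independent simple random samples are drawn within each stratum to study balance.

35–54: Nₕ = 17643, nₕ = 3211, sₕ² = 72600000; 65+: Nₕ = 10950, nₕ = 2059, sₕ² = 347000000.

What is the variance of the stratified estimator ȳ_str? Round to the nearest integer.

27110

Var(ȳ_str) = Σₕ Wₕ²(1 − fₕ)sₕ²/nₕ with Wₕ = Nₕ/N, N = 28593.
35–54: Wₕ = 0.61703914; term = 0.61703914²·(1 − 0.18199853)·72600000/3211 = 7041.6725.
65+: Wₕ = 0.38296086; term = 0.38296086²·(1 − 0.18803653)·347000000/2059 = 20068.662.
Sum = 27110.335.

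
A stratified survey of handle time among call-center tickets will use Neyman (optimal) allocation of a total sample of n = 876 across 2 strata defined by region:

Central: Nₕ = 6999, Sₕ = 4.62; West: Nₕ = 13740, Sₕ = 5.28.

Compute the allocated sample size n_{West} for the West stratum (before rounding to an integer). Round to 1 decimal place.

605.9

Neyman allocation: nₕ = n·NₕSₕ / Σⱼ NⱼSⱼ.
Σ NⱼSⱼ = 6999·4.62 + 13740·5.28 = 104882.58.
n_{West} = 876·13740·5.28 / 104882.58 = 605.9.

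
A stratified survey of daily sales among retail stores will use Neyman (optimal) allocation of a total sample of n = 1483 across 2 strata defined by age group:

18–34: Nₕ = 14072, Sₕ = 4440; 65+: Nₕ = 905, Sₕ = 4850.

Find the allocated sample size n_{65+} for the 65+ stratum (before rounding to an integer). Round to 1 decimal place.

97.3

Neyman allocation: nₕ = n·NₕSₕ / Σⱼ NⱼSⱼ.
Σ NⱼSⱼ = 14072·4440 + 905·4850 = 6.686893 × 10^7.
n_{65+} = 1483·905·4850 / (6.686893 × 10^7) = 97.3.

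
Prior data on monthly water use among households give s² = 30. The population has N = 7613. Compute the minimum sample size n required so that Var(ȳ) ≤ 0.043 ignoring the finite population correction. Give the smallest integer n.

Without fpc, n₀ = s²/D = 30/0.043 = 697.6744.
Rounding up, n = 698.

698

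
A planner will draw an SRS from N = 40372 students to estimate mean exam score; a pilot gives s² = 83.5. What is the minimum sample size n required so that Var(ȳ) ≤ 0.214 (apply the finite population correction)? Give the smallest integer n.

387

Without fpc, n₀ = s²/D = 83.5/0.214 = 390.1869.
With fpc, (1 − n/N)·s²/n ≤ D requires n ≥ n₀/(1 + n₀/N) = 390.1869/(1 + 390.1869/40372) = 386.4519.
Rounding up, n = 387.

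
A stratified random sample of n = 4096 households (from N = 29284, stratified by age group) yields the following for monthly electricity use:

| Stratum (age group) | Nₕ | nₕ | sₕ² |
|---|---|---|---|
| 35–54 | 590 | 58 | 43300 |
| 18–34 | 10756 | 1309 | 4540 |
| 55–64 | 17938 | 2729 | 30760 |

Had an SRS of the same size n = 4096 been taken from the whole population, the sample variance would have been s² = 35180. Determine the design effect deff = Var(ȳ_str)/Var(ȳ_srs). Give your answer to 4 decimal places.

Var(ȳ_str) = Σ Wₕ²(1−fₕ)sₕ²/nₕ with Wₕ = Nₕ/29284:
  35–54: (590/29284)²·(1−58/590)·43300/58 = 0.27325162
  18–34: (10756/29284)²·(1−1309/10756)·4540/1309 = 0.41096054
  55–64: (17938/29284)²·(1−2729/17938)·30760/2729 = 3.5858877
  → Var(ȳ_str) = 4.2700999.
Var(ȳ_srs) = (1 − 4096/29284)·35180/4096 = 7.3875286.
deff = 4.2700999 / 7.3875286 = 0.5780.

0.5780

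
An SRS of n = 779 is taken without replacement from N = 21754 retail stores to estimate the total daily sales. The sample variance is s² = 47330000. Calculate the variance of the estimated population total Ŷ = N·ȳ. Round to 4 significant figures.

2.772 × 10^13

Var(Ŷ) = N²·Var(ȳ) = N²·(1 − n/N)·s²/n.
f = 779/21754 = 0.03580951; Var(ȳ) = 0.96419049·47330000/779 = 58581.689.
Var(Ŷ) = 21754² · 58581.689 = 2.7722994 × 10^13.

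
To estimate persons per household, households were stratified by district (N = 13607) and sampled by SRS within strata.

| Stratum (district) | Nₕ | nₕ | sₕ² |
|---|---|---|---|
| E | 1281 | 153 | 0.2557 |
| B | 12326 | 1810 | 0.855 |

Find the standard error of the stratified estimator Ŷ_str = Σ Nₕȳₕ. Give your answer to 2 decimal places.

252.28

Var(Ŷ_str) = Σₕ Nₕ²(1 − fₕ)sₕ²/nₕ.
E: 1281²·(1 − 153/1281)·0.2557/153 = 2414.891.
B: 12326²·(1 − 1810/12326)·0.855/1810 = 61229.439.
Sum = 63644.33.
SE = √(63644.33) = 252.28.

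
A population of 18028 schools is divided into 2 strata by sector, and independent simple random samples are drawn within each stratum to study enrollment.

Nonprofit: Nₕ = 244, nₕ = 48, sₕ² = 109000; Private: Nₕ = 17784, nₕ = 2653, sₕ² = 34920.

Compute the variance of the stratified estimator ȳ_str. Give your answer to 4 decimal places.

Var(ȳ_str) = Σₕ Wₕ²(1 − fₕ)sₕ²/nₕ with Wₕ = Nₕ/N, N = 18028.
Nonprofit: Wₕ = 0.01353450; term = 0.01353450²·(1 − 0.19672131)·109000/48 = 0.33414584.
Private: Wₕ = 0.98646550; term = 0.98646550²·(1 − 0.14917904)·34920/2653 = 10.897803.
Sum = 11.231949.

11.2319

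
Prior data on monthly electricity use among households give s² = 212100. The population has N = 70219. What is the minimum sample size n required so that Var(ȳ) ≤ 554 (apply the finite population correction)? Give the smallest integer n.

381

Without fpc, n₀ = s²/D = 212100/554 = 382.8520.
With fpc, (1 − n/N)·s²/n ≤ D requires n ≥ n₀/(1 + n₀/N) = 382.8520/(1 + 382.8520/70219) = 380.7759.
Rounding up, n = 381.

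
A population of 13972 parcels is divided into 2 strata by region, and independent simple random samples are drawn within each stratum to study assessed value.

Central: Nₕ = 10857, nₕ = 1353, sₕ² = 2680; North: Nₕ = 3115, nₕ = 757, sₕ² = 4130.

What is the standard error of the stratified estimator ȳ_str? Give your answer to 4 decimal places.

1.1190

Var(ȳ_str) = Σₕ Wₕ²(1 − fₕ)sₕ²/nₕ with Wₕ = Nₕ/N, N = 13972.
Central: Wₕ = 0.77705411; term = 0.77705411²·(1 − 0.12462006)·2680/1353 = 1.0469745.
North: Wₕ = 0.22294589; term = 0.22294589²·(1 − 0.24301766)·4130/757 = 0.20527633.
Sum = 1.2522508.
SE = √(1.2522508) = 1.1190.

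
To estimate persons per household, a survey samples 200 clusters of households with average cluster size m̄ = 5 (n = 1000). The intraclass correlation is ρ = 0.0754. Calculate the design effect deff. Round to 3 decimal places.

1.302

deff = 1 + (5 − 1)·0.0754 = 1 + 0.3016 = 1.3016.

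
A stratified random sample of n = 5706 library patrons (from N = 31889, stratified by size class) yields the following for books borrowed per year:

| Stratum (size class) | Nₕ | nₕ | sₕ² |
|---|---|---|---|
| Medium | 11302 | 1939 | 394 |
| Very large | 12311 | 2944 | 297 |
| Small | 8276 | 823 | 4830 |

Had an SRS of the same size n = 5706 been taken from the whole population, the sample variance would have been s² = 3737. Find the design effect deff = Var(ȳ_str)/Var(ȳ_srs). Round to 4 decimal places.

0.7226

Var(ȳ_str) = Σ Wₕ²(1−fₕ)sₕ²/nₕ with Wₕ = Nₕ/31889:
  Medium: (11302/31889)²·(1−1939/11302)·394/1939 = 0.021144963
  Very large: (12311/31889)²·(1−2944/12311)·297/2944 = 0.011440123
  Small: (8276/31889)²·(1−823/8276)·4830/823 = 0.35597303
  → Var(ȳ_str) = 0.38855812.
Var(ȳ_srs) = (1 − 5706/31889)·3737/5706 = 0.5377369.
deff = 0.38855812 / 0.5377369 = 0.7226.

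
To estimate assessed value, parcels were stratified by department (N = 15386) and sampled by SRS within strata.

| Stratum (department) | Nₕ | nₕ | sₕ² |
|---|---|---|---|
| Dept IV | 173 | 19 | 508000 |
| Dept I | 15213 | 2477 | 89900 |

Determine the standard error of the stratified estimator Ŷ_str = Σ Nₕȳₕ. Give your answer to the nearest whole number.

88002

Var(Ŷ_str) = Σₕ Nₕ²(1 − fₕ)sₕ²/nₕ.
Dept IV: 173²·(1 − 19/173)·508000/19 = 7.1232295 × 10^8.
Dept I: 15213²·(1 − 2477/15213)·89900/2477 = 7.0320443 × 10^9.
Sum = 7.7443673 × 10^9.
SE = √(7.7443673 × 10^9) = 88002.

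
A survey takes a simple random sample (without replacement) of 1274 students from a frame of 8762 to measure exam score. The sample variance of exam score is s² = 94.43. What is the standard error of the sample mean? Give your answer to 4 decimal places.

0.2517

Under SRS without replacement, Var(ȳ) = (1 − f)·s²/n with f = n/N = 1274/8762 = 0.14540059.
Var(ȳ) = (1 − 0.14540059)·94.43/1274 = 0.85459941·0.074120879 = 0.063343659.
SE(ȳ) = √(0.063343659) = 0.2517.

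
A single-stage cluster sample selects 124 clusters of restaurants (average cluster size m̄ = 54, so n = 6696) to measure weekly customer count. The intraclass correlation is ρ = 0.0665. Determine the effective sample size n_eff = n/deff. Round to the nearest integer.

1480

deff = 1 + (54 − 1)·0.0665 = 1 + 3.5245 = 4.5245.
n_eff = 6696 / 4.5245 = 1480.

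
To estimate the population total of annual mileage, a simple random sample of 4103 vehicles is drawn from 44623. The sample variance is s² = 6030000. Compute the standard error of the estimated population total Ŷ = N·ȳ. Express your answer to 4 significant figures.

1.630 × 10^6

Var(Ŷ) = N²·Var(ȳ) = N²·(1 − n/N)·s²/n.
f = 4103/44623 = 0.09194810; Var(ȳ) = 0.90805190·6030000/4103 = 1334.5242.
Var(Ŷ) = 44623² · 1334.5242 = 2.6573208 × 10^12.
SE(Ŷ) = √(2.6573208 × 10^12) = 1.630 × 10^6.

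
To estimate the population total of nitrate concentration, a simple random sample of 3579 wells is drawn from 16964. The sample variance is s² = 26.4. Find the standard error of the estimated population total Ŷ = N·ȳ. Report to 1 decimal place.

1294.2

Var(Ŷ) = N²·Var(ȳ) = N²·(1 − n/N)·s²/n.
f = 3579/16964 = 0.21097618; Var(ȳ) = 0.78902382·26.4/3579 = 0.0058201254.
Var(Ŷ) = 16964² · 0.0058201254 = 1.6748999 × 10^6.
SE(Ŷ) = √(1.6748999 × 10^6) = 1294.2.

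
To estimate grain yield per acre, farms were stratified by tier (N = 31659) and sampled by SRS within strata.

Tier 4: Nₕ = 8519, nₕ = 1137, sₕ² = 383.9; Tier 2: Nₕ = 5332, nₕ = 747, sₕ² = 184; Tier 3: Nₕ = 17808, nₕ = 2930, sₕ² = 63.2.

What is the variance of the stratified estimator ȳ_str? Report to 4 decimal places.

Var(ȳ_str) = Σₕ Wₕ²(1 − fₕ)sₕ²/nₕ with Wₕ = Nₕ/N, N = 31659.
Tier 4: Wₕ = 0.26908620; term = 0.26908620²·(1 − 0.13346637)·383.9/1137 = 0.021184876.
Tier 2: Wₕ = 0.16841972; term = 0.16841972²·(1 − 0.14009752)·184/747 = 0.0060080331.
Tier 3: Wₕ = 0.56249408; term = 0.56249408²·(1 − 0.16453279)·63.2/2930 = 0.0057018367.
Sum = 0.032894746.

0.0329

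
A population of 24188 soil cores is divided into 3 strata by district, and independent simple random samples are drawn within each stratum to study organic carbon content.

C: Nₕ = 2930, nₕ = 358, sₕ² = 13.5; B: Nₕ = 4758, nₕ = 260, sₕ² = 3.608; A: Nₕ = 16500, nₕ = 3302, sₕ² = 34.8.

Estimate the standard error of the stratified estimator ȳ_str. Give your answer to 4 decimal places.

0.0701

Var(ȳ_str) = Σₕ Wₕ²(1 − fₕ)sₕ²/nₕ with Wₕ = Nₕ/N, N = 24188.
C: Wₕ = 0.12113445; term = 0.12113445²·(1 − 0.12218430)·13.5/358 = 4.8572383 × 10^-4.
B: Wₕ = 0.19670911; term = 0.19670911²·(1 − 0.05464481)·3.608/260 = 5.0761816 × 10^-4.
A: Wₕ = 0.68215644; term = 0.68215644²·(1 − 0.20012121)·34.8/3302 = 0.0039227834.
Sum = 0.0049161254.
SE = √(0.0049161254) = 0.0701.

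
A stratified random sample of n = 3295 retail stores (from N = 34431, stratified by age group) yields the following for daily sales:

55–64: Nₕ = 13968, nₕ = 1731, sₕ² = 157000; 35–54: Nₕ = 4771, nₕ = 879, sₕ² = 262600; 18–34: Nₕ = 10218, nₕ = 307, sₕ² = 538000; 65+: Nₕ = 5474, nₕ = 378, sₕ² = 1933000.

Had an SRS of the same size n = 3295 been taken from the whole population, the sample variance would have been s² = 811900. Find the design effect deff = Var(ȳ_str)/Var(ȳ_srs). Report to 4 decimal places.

Var(ȳ_str) = Σ Wₕ²(1−fₕ)sₕ²/nₕ with Wₕ = Nₕ/34431:
  55–64: (13968/34431)²·(1−1731/13968)·157000/1731 = 13.077132
  35–54: (4771/34431)²·(1−879/4771)·262600/879 = 4.6793855
  18–34: (10218/34431)²·(1−307/10218)·538000/307 = 149.70214
  65+: (5474/34431)²·(1−378/5474)·1933000/378 = 120.3303
  → Var(ȳ_str) = 287.78896.
Var(ȳ_srs) = (1 − 3295/34431)·811900/3295 = 222.82315.
deff = 287.78896 / 222.82315 = 1.2916.

1.2916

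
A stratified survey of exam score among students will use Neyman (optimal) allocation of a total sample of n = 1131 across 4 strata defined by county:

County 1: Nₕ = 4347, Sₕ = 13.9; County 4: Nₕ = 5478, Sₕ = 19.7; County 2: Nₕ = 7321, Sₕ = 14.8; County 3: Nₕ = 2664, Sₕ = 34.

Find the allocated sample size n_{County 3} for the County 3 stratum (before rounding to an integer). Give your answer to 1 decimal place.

278.9

Neyman allocation: nₕ = n·NₕSₕ / Σⱼ NⱼSⱼ.
Σ NⱼSⱼ = 4347·13.9 + 5478·19.7 + 7321·14.8 + 2664·34 = 367266.7.
n_{County 3} = 1131·2664·34 / 367266.7 = 278.9.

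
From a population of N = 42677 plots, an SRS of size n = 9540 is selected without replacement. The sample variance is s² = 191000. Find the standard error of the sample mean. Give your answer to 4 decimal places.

Under SRS without replacement, Var(ȳ) = (1 − f)·s²/n with f = n/N = 9540/42677 = 0.22353961.
Var(ȳ) = (1 − 0.22353961)·191000/9540 = 0.77646039·20.020964 = 15.545486.
SE(ȳ) = √(15.545486) = 3.9428.

3.9428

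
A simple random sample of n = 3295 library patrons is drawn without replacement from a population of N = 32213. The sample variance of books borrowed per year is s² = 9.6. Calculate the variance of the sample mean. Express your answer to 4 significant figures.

Under SRS without replacement, Var(ȳ) = (1 − f)·s²/n with f = n/N = 3295/32213 = 0.10228790.
Var(ȳ) = (1 − 0.10228790)·9.6/3295 = 0.89771210·0.0029135053 = 0.002615489.

0.002615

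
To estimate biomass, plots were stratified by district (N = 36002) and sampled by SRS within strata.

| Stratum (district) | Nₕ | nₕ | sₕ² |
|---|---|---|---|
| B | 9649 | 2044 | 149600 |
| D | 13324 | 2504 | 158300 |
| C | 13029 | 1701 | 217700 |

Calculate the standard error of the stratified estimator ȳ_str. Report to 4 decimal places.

Var(ȳ_str) = Σₕ Wₕ²(1 − fₕ)sₕ²/nₕ with Wₕ = Nₕ/N, N = 36002.
B: Wₕ = 0.26801289; term = 0.26801289²·(1 − 0.21183542)·149600/2044 = 4.1436109.
D: Wₕ = 0.37009055; term = 0.37009055²·(1 − 0.18793155)·158300/2504 = 7.0316172.
C: Wₕ = 0.36189656; term = 0.36189656²·(1 − 0.13055492)·217700/1701 = 14.573544.
Sum = 25.748772.
SE = √(25.748772) = 5.0743.

5.0743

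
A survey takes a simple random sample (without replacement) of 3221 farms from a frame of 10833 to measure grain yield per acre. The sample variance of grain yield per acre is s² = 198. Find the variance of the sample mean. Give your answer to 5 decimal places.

0.04319

Under SRS without replacement, Var(ȳ) = (1 − f)·s²/n with f = n/N = 3221/10833 = 0.29733223.
Var(ȳ) = (1 − 0.29733223)·198/3221 = 0.70266777·0.061471593 = 0.043194107.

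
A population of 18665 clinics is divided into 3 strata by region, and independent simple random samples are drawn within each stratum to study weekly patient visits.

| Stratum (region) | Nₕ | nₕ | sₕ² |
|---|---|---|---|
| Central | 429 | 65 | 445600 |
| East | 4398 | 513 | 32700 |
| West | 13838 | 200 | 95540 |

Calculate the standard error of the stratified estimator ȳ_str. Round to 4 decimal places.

16.2780

Var(ȳ_str) = Σₕ Wₕ²(1 − fₕ)sₕ²/nₕ with Wₕ = Nₕ/N, N = 18665.
Central: Wₕ = 0.02298420; term = 0.02298420²·(1 − 0.15151515)·445600/65 = 3.0728015.
East: Wₕ = 0.23562818; term = 0.23562818²·(1 − 0.11664393)·32700/513 = 3.126228.
West: Wₕ = 0.74138762; term = 0.74138762²·(1 − 0.01445296)·95540/200 = 258.77556.
Sum = 264.97459.
SE = √(264.97459) = 16.2780.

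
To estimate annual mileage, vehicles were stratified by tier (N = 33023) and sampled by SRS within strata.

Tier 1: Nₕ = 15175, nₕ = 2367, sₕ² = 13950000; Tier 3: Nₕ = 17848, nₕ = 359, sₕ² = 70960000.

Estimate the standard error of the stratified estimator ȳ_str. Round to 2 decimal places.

240.06

Var(ȳ_str) = Σₕ Wₕ²(1 − fₕ)sₕ²/nₕ with Wₕ = Nₕ/N, N = 33023.
Tier 1: Wₕ = 0.45952821; term = 0.45952821²·(1 − 0.15598023)·13950000/2367 = 1050.3957.
Tier 3: Wₕ = 0.54047179; term = 0.54047179²·(1 − 0.02011430)·70960000/359 = 56577.095.
Sum = 57627.491.
SE = √(57627.491) = 240.06.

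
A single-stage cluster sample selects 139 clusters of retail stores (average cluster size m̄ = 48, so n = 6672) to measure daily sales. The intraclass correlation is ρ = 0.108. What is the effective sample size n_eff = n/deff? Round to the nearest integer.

1098

deff = 1 + (48 − 1)·0.108 = 1 + 5.076 = 6.076.
n_eff = 6672 / 6.076 = 1098.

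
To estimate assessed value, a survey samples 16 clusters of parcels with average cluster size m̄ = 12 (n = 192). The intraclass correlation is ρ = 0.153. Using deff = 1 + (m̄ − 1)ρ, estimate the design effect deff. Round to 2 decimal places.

deff = 1 + (12 − 1)·0.153 = 1 + 1.683 = 2.683.

2.68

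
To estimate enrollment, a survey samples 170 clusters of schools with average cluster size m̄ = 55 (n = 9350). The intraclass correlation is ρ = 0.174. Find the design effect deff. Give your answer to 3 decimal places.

deff = 1 + (55 − 1)·0.174 = 1 + 9.396 = 10.396.

10.396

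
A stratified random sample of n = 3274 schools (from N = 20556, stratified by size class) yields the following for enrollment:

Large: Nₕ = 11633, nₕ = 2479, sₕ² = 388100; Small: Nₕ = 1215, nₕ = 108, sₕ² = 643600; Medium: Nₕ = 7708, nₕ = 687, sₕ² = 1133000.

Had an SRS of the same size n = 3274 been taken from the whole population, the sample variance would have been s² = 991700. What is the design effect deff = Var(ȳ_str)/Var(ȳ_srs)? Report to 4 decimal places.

1.0588

Var(ȳ_str) = Σ Wₕ²(1−fₕ)sₕ²/nₕ with Wₕ = Nₕ/20556:
  Large: (11633/20556)²·(1−2479/11633)·388100/2479 = 39.454136
  Small: (1215/20556)²·(1−108/1215)·643600/108 = 18.968761
  Medium: (7708/20556)²·(1−687/7708)·1133000/687 = 211.22078
  → Var(ȳ_str) = 269.64368.
Var(ȳ_srs) = (1 − 3274/20556)·991700/3274 = 254.65783.
deff = 269.64368 / 254.65783 = 1.0588.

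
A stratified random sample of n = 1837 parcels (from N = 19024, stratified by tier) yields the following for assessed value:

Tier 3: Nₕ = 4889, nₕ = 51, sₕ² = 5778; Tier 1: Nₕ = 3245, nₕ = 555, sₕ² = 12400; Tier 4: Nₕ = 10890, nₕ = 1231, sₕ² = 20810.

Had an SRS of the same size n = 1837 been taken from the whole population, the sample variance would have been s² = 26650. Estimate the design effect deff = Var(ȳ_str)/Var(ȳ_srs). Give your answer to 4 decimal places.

Var(ȳ_str) = Σ Wₕ²(1−fₕ)sₕ²/nₕ with Wₕ = Nₕ/19024:
  Tier 3: (4889/19024)²·(1−51/4889)·5778/51 = 7.4043952
  Tier 1: (3245/19024)²·(1−555/3245)·12400/555 = 0.53887993
  Tier 4: (10890/19024)²·(1−1231/10890)·20810/1231 = 4.9132674
  → Var(ȳ_str) = 12.856543.
Var(ȳ_srs) = (1 − 1837/19024)·26650/1837 = 13.106487.
deff = 12.856543 / 13.106487 = 0.9809.

0.9809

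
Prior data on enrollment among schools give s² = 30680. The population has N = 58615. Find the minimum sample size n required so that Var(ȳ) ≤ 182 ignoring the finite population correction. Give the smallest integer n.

169

Without fpc, n₀ = s²/D = 30680/182 = 168.5714.
Rounding up, n = 169.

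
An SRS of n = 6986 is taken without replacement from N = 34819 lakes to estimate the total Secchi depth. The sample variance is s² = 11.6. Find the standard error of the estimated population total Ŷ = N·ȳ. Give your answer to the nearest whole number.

1269

Var(Ŷ) = N²·Var(ȳ) = N²·(1 − n/N)·s²/n.
f = 6986/34819 = 0.20063758; Var(ȳ) = 0.79936242·11.6/6986 = 0.0013273123.
Var(Ŷ) = 34819² · 0.0013273123 = 1.609184 × 10^6.
SE(Ŷ) = √(1.609184 × 10^6) = 1269.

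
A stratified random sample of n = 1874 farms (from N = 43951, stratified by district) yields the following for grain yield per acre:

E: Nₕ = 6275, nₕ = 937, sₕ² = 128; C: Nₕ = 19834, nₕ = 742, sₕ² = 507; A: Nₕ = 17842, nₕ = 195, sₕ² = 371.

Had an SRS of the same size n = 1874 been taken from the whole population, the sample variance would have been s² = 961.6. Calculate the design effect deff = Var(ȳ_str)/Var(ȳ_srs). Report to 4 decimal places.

0.9088

Var(ȳ_str) = Σ Wₕ²(1−fₕ)sₕ²/nₕ with Wₕ = Nₕ/43951:
  E: (6275/43951)²·(1−937/6275)·128/937 = 0.0023687823
  C: (19834/43951)²·(1−742/19834)·507/742 = 0.13394554
  A: (17842/43951)²·(1−195/17842)·371/195 = 0.3101103
  → Var(ȳ_str) = 0.44642462.
Var(ȳ_srs) = (1 − 1874/43951)·961.6/1874 = 0.49124809.
deff = 0.44642462 / 0.49124809 = 0.9088.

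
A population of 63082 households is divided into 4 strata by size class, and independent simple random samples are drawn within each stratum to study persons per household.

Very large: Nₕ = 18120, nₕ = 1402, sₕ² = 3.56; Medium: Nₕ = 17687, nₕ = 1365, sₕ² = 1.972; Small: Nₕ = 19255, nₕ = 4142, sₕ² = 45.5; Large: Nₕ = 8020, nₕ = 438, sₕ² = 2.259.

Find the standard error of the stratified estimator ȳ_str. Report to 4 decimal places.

0.0344

Var(ȳ_str) = Σₕ Wₕ²(1 − fₕ)sₕ²/nₕ with Wₕ = Nₕ/N, N = 63082.
Very large: Wₕ = 0.28724517; term = 0.28724517²·(1 − 0.07737307)·3.56/1402 = 1.9330077 × 10^-4.
Medium: Wₕ = 0.28038109; term = 0.28038109²·(1 − 0.07717533)·1.972/1365 = 1.0480715 × 10^-4.
Small: Wₕ = 0.30523763; term = 0.30523763²·(1 − 0.21511296)·45.5/4142 = 8.0331264 × 10^-4.
Large: Wₕ = 0.12713611; term = 0.12713611²·(1 − 0.05461347)·2.259/438 = 7.8811458 × 10^-5.
Sum = 0.001180232.
SE = √(0.001180232) = 0.0344.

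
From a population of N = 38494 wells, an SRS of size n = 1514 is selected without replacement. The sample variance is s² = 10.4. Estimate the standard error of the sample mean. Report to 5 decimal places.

0.08123

Under SRS without replacement, Var(ȳ) = (1 − f)·s²/n with f = n/N = 1514/38494 = 0.03933080.
Var(ȳ) = (1 − 0.03933080)·10.4/1514 = 0.96066920·0.0068692206 = 0.0065990486.
SE(ȳ) = √(0.0065990486) = 0.08123.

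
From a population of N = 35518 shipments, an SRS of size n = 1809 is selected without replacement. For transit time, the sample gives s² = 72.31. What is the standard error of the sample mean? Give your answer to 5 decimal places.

0.19477

Under SRS without replacement, Var(ȳ) = (1 − f)·s²/n with f = n/N = 1809/35518 = 0.05093192.
Var(ȳ) = (1 − 0.05093192)·72.31/1809 = 0.94906808·0.03997236 = 0.037936491.
SE(ȳ) = √(0.037936491) = 0.19477.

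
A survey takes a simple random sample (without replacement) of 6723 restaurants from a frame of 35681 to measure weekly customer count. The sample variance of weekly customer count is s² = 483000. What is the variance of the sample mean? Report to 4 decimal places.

58.3063

Under SRS without replacement, Var(ȳ) = (1 − f)·s²/n with f = n/N = 6723/35681 = 0.18841961.
Var(ȳ) = (1 − 0.18841961)·483000/6723 = 0.81158039·71.842927 = 58.306311.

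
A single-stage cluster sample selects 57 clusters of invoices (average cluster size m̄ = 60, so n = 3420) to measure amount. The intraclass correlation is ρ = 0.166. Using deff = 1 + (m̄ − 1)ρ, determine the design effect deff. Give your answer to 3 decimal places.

deff = 1 + (60 − 1)·0.166 = 1 + 9.794 = 10.794.

10.794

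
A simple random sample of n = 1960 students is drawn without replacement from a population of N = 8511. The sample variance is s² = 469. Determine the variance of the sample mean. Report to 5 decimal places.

Under SRS without replacement, Var(ȳ) = (1 − f)·s²/n with f = n/N = 1960/8511 = 0.23029021.
Var(ȳ) = (1 − 0.23029021)·469/1960 = 0.76970979·0.23928571 = 0.18418056.

0.18418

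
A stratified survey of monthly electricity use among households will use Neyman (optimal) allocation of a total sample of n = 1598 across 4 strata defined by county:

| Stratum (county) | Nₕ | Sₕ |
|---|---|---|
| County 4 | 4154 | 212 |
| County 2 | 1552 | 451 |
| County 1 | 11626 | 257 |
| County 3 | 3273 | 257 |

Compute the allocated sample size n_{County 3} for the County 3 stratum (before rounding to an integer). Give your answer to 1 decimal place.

Neyman allocation: nₕ = n·NₕSₕ / Σⱼ NⱼSⱼ.
Σ NⱼSⱼ = 4154·212 + 1552·451 + 11626·257 + 3273·257 = 5.409643 × 10^6.
n_{County 3} = 1598·3273·257 / (5.409643 × 10^6) = 248.5.

248.5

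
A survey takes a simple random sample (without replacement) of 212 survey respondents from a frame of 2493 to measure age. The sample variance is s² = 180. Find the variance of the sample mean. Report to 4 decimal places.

0.7769

Under SRS without replacement, Var(ȳ) = (1 − f)·s²/n with f = n/N = 212/2493 = 0.08503811.
Var(ȳ) = (1 − 0.08503811)·180/212 = 0.91496189·0.8490566 = 0.77685444.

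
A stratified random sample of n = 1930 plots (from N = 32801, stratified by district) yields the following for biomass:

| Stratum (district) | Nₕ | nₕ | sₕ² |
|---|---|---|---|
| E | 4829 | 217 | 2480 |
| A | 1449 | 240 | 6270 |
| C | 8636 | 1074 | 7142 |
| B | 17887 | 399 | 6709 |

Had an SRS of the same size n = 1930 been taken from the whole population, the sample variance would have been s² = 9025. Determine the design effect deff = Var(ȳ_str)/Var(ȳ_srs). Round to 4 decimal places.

1.2659

Var(ȳ_str) = Σ Wₕ²(1−fₕ)sₕ²/nₕ with Wₕ = Nₕ/32801:
  E: (4829/32801)²·(1−217/4829)·2480/217 = 0.23657251
  A: (1449/32801)²·(1−240/1449)·6270/240 = 0.042537976
  C: (8636/32801)²·(1−1074/8636)·7142/1074 = 0.40363675
  B: (17887/32801)²·(1−399/17887)·6709/399 = 4.8886436
  → Var(ȳ_str) = 5.5713908.
Var(ȳ_srs) = (1 − 1930/32801)·9025/1930 = 4.4010218.
deff = 5.5713908 / 4.4010218 = 1.2659.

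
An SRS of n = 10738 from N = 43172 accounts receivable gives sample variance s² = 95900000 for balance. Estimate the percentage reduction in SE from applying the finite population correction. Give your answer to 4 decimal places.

13.3239

f = n/N = 10738/43172 = 0.24872603.
SE_no-fpc = √(s²/n) = 94.503437; SE_fpc = √((1−f)s²/n) = 81.911858.
Ratio = √(1−f) = 0.86676062. Reduction = 100·(1 − 0.86676062) = 13.3239%.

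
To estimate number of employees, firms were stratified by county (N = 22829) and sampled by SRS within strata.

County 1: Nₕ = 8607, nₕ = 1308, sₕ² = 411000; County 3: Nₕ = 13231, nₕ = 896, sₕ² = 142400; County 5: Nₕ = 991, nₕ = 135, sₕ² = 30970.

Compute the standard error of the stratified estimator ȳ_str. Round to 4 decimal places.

9.3819

Var(ȳ_str) = Σₕ Wₕ²(1 − fₕ)sₕ²/nₕ with Wₕ = Nₕ/N, N = 22829.
County 1: Wₕ = 0.37702046; term = 0.37702046²·(1 − 0.15196933)·411000/1308 = 37.876991.
County 3: Wₕ = 0.57956985; term = 0.57956985²·(1 − 0.06771975)·142400/896 = 49.769127.
County 5: Wₕ = 0.04340970; term = 0.04340970²·(1 − 0.13622603)·30970/135 = 0.37340582.
Sum = 88.019524.
SE = √(88.019524) = 9.3819.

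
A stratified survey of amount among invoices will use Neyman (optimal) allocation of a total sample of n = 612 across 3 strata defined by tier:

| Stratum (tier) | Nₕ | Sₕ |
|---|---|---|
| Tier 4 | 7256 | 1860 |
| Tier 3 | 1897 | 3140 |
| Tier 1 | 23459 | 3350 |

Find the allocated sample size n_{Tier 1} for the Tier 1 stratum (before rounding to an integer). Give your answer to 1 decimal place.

490.6

Neyman allocation: nₕ = n·NₕSₕ / Σⱼ NⱼSⱼ.
Σ NⱼSⱼ = 7256·1860 + 1897·3140 + 23459·3350 = 9.804039 × 10^7.
n_{Tier 1} = 612·23459·3350 / (9.804039 × 10^7) = 490.6.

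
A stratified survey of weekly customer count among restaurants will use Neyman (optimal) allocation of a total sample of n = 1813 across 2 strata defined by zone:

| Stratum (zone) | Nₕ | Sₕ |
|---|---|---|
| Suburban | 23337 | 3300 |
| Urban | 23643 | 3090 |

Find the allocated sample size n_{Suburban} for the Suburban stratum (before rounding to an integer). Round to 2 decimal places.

Neyman allocation: nₕ = n·NₕSₕ / Σⱼ NⱼSⱼ.
Σ NⱼSⱼ = 23337·3300 + 23643·3090 = 1.5006897 × 10^8.
n_{Suburban} = 1813·23337·3300 / (1.5006897 × 10^8) = 930.39.

930.39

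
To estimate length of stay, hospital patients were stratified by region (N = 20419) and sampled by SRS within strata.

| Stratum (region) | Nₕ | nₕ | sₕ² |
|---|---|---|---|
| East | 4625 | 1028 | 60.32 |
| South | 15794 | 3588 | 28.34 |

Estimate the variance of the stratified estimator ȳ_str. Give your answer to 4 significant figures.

0.005993

Var(ȳ_str) = Σₕ Wₕ²(1 − fₕ)sₕ²/nₕ with Wₕ = Nₕ/N, N = 20419.
East: Wₕ = 0.22650473; term = 0.22650473²·(1 − 0.22227027)·60.32/1028 = 0.0023412698.
South: Wₕ = 0.77349527; term = 0.77349527²·(1 − 0.22717488)·28.34/3588 = 0.003652111.
Sum = 0.0059933808.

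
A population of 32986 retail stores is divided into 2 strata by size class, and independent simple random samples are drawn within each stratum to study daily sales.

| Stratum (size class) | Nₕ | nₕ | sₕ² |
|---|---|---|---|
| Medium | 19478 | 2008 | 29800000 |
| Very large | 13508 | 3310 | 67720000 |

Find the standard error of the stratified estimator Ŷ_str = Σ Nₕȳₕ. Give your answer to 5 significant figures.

Var(Ŷ_str) = Σₕ Nₕ²(1 − fₕ)sₕ²/nₕ.
Medium: 19478²·(1 − 2008/19478)·29800000/2008 = 5.0499819 × 10^12.
Very large: 13508²·(1 − 3310/13508)·67720000/3310 = 2.8183506 × 10^12.
Sum = 7.8683325 × 10^12.
SE = √(7.8683325 × 10^12) = 2.8051 × 10^6.

2.8051 × 10^6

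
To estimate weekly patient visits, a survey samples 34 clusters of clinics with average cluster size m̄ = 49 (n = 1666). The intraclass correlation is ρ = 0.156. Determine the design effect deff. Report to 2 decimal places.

8.49

deff = 1 + (49 − 1)·0.156 = 1 + 7.488 = 8.488.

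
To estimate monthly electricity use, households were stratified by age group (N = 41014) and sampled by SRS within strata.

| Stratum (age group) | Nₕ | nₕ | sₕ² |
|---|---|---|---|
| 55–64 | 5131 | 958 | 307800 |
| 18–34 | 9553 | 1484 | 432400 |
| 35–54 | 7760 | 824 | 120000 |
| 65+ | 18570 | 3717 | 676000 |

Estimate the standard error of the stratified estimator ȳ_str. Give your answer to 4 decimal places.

Var(ȳ_str) = Σₕ Wₕ²(1 − fₕ)sₕ²/nₕ with Wₕ = Nₕ/N, N = 41014.
55–64: Wₕ = 0.12510362; term = 0.12510362²·(1 − 0.18670824)·307800/958 = 4.0896793.
18–34: Wₕ = 0.23292047; term = 0.23292047²·(1 − 0.15534387)·432400/1484 = 13.352022.
35–54: Wₕ = 0.18920369; term = 0.18920369²·(1 − 0.10618557)·120000/824 = 4.6597282.
65+: Wₕ = 0.45277222; term = 0.45277222²·(1 − 0.20016155)·676000/3717 = 29.820572.
Sum = 51.922002.
SE = √(51.922002) = 7.2057.

7.2057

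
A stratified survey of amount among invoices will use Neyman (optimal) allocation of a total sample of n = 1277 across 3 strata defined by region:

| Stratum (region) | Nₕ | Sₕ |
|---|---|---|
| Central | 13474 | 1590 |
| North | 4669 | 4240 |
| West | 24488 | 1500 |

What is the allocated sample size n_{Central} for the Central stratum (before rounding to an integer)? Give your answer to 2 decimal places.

Neyman allocation: nₕ = n·NₕSₕ / Σⱼ NⱼSⱼ.
Σ NⱼSⱼ = 13474·1590 + 4669·4240 + 24488·1500 = 7.795222 × 10^7.
n_{Central} = 1277·13474·1590 / (7.795222 × 10^7) = 350.96.

350.96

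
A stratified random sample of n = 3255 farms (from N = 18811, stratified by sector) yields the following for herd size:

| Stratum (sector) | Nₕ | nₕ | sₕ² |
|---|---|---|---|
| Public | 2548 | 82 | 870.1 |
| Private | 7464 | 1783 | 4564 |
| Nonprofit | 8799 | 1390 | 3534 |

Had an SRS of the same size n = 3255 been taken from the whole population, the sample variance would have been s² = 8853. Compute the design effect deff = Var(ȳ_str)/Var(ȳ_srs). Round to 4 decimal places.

0.4284

Var(ȳ_str) = Σ Wₕ²(1−fₕ)sₕ²/nₕ with Wₕ = Nₕ/18811:
  Public: (2548/18811)²·(1−82/2548)·870.1/82 = 0.18841872
  Private: (7464/18811)²·(1−1783/7464)·4564/1783 = 0.30673755
  Nonprofit: (8799/18811)²·(1−1390/8799)·3534/1390 = 0.46840432
  → Var(ȳ_str) = 0.96356059.
Var(ȳ_srs) = (1 − 3255/18811)·8853/3255 = 2.2491868.
deff = 0.96356059 / 2.2491868 = 0.4284.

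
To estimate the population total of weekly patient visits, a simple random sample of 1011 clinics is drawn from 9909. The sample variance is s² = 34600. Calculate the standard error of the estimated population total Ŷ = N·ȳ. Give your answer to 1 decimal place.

54931.8

Var(Ŷ) = N²·Var(ȳ) = N²·(1 − n/N)·s²/n.
f = 1011/9909 = 0.10202846; Var(ȳ) = 0.89797154·34600/1011 = 30.731766.
Var(Ŷ) = 9909² · 30.731766 = 3.0174993 × 10^9.
SE(Ŷ) = √(3.0174993 × 10^9) = 54931.8.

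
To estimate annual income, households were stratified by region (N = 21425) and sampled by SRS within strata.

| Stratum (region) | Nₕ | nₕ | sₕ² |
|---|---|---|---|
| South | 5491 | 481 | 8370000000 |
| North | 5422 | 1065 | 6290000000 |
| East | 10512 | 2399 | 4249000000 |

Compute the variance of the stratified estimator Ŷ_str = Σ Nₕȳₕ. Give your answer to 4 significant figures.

7.693 × 10^14

Var(Ŷ_str) = Σₕ Nₕ²(1 − fₕ)sₕ²/nₕ.
South: 5491²·(1 − 481/5491)·8370000000/481 = 4.7870675 × 10^14.
North: 5422²·(1 − 1065/5422)·6290000000/1065 = 1.3952374 × 10^14.
East: 10512²·(1 − 2399/10512)·4249000000/2399 = 1.510509 × 10^14.
Sum = 7.6928139 × 10^14.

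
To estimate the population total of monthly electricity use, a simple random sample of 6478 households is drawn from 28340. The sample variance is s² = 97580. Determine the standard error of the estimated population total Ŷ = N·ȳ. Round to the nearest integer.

Var(Ŷ) = N²·Var(ȳ) = N²·(1 − n/N)·s²/n.
f = 6478/28340 = 0.22858151; Var(ȳ) = 0.77141849·97580/6478 = 11.620101.
Var(Ŷ) = 28340² · 11.620101 = 9.3327492 × 10^9.
SE(Ŷ) = √(9.3327492 × 10^9) = 96606.

96606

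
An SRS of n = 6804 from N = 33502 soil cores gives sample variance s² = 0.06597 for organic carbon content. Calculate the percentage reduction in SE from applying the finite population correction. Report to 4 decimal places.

10.7303

f = n/N = 6804/33502 = 0.20309235.
SE_no-fpc = √(s²/n) = 0.0031138027; SE_fpc = √((1−f)s²/n) = 0.0027796818.
Ratio = √(1−f) = 0.89269684. Reduction = 100·(1 − 0.89269684) = 10.7303%.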